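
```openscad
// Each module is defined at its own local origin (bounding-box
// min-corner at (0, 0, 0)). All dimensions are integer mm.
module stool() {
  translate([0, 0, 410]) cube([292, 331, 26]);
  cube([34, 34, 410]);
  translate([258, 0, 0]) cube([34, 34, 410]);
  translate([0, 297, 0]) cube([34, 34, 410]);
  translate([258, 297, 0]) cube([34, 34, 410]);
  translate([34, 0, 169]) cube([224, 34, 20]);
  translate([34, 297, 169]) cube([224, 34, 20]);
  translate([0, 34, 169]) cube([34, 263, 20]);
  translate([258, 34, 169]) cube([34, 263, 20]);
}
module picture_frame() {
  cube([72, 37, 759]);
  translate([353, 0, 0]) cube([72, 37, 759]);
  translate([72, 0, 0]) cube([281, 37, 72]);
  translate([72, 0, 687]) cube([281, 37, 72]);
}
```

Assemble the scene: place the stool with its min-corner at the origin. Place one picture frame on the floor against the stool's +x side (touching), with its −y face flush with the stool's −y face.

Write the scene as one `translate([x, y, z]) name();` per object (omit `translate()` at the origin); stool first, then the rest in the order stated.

stool();
translate([292, 0, 0]) picture_frame();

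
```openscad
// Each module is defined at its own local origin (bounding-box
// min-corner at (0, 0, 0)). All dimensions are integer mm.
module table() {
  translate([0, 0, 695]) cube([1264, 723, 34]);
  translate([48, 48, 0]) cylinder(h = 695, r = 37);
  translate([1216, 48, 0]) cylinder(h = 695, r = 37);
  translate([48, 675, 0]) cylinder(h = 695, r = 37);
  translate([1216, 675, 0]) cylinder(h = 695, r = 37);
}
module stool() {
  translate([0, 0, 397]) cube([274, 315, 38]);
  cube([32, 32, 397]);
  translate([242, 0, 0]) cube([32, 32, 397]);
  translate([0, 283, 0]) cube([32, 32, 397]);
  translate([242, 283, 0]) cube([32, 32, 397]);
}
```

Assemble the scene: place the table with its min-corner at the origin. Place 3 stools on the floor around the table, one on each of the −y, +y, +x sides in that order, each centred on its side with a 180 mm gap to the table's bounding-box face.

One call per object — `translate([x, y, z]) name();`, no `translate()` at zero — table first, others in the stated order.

table();
translate([495, -495, 0]) stool();
translate([495, 903, 0]) stool();
translate([1444, 204, 0]) stool();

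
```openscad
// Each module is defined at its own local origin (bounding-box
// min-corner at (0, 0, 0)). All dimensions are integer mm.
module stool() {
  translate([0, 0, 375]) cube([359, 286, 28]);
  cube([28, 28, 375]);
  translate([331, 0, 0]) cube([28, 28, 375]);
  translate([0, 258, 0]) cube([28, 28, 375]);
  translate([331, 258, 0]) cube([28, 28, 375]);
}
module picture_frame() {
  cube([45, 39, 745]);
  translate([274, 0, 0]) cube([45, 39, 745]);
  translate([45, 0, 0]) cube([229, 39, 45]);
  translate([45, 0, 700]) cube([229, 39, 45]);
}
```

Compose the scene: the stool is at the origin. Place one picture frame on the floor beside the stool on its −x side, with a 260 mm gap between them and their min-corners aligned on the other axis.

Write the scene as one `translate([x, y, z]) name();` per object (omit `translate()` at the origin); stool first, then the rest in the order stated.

stool();
translate([-579, 0, 0]) picture_frame();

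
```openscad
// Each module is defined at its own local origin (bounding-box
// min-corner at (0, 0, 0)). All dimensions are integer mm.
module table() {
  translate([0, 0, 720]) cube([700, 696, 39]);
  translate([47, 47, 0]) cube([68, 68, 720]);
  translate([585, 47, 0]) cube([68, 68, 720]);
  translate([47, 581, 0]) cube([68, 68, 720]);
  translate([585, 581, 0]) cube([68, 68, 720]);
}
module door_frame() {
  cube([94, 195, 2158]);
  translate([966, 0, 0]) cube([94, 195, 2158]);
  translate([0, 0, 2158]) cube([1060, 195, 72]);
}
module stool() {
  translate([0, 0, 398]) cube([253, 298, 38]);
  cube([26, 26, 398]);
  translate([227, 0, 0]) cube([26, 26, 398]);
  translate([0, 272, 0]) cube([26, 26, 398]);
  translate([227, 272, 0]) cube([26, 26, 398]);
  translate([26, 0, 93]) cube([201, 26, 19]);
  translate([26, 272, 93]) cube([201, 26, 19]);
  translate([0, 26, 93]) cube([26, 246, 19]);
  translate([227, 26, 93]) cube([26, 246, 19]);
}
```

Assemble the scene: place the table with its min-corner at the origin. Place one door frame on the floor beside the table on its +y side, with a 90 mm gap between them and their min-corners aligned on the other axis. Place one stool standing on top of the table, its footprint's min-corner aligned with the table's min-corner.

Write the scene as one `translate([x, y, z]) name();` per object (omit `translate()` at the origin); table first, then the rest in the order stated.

table();
translate([0, 786, 0]) door_frame();
translate([0, 0, 759]) stool();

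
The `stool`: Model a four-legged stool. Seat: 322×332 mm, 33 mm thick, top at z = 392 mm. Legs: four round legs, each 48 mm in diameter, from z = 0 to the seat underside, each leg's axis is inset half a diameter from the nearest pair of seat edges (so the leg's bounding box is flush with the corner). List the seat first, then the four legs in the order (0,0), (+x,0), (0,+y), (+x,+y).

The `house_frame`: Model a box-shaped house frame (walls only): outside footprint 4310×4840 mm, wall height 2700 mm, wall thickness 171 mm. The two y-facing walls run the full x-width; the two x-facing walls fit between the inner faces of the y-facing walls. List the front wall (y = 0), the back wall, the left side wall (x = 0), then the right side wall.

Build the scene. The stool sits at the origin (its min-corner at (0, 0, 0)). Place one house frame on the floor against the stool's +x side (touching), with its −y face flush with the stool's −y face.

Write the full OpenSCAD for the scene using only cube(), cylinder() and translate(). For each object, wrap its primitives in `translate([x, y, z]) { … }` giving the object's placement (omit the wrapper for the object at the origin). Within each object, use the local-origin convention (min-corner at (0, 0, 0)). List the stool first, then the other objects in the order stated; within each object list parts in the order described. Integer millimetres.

translate([0, 0, 359]) cube([322, 332, 33]);
translate([24, 24, 0]) cylinder(h = 359, r = 24);
translate([298, 24, 0]) cylinder(h = 359, r = 24);
translate([24, 308, 0]) cylinder(h = 359, r = 24);
translate([298, 308, 0]) cylinder(h = 359, r = 24);
translate([322, 0, 0]) {
  cube([4310, 171, 2700]);
  translate([0, 4669, 0]) cube([4310, 171, 2700]);
  translate([0, 171, 0]) cube([171, 4498, 2700]);
  translate([4139, 171, 0]) cube([171, 4498, 2700]);
}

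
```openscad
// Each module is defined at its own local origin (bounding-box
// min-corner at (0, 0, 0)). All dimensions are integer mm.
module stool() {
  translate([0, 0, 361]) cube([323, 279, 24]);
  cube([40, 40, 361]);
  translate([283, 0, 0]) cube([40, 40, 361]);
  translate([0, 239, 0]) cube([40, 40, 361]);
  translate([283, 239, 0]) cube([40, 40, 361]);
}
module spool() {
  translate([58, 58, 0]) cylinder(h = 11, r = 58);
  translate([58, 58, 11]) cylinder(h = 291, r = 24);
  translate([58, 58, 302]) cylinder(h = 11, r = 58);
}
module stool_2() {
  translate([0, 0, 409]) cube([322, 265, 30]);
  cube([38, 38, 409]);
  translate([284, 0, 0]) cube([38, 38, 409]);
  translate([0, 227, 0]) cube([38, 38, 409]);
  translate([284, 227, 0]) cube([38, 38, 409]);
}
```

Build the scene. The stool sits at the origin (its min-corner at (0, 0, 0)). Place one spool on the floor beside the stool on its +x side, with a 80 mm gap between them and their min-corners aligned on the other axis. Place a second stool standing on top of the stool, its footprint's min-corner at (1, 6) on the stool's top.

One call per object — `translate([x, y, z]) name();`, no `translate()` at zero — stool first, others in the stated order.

stool();
translate([403, 0, 0]) spool();
translate([1, 6, 385]) stool_2();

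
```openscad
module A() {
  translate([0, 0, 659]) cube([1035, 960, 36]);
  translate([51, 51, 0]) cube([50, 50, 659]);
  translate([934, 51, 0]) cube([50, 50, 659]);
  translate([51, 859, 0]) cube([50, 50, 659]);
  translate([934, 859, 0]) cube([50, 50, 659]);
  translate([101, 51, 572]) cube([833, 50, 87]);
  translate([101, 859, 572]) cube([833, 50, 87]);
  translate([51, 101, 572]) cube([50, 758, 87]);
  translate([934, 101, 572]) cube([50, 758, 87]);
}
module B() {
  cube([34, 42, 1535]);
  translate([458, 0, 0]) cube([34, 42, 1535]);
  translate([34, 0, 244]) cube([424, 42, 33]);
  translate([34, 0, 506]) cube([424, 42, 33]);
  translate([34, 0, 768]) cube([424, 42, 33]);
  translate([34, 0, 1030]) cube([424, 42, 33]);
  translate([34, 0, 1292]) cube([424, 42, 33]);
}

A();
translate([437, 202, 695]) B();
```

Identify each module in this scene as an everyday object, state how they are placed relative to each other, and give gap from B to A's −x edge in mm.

The ladder's min-x is at 437; the table's min-x is 0; gap = 437 mm.

A is a table. B is a ladder. The ladder is on top of the table. The gap from the ladder to the table's −x edge is 437 mm.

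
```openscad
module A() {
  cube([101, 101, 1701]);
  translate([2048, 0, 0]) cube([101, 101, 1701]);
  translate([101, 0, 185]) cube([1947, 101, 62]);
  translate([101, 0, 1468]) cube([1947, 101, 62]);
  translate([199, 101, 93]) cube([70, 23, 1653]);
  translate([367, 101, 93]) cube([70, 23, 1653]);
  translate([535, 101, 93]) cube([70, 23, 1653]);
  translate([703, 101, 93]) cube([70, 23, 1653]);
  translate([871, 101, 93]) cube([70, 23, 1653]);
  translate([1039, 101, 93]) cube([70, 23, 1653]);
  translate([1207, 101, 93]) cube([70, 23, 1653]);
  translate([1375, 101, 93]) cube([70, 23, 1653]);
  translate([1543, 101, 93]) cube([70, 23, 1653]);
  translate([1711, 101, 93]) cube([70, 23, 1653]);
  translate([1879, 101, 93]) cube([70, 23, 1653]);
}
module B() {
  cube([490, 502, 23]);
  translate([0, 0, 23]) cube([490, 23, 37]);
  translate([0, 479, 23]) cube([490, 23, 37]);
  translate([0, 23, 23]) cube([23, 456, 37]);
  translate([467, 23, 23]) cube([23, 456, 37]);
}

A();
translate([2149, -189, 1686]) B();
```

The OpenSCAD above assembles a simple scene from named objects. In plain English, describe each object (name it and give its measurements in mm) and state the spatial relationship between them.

A is a fence section. Two 101×101 mm posts, 1701 mm tall, stand on the floor with a clear span of 1947 mm between their inner faces. Two horizontal rails of 101×62 mm section span the gap between the posts with their undersides at z = 185 mm and z = 1468 mm, flush with the posts' −y face. 11 pickets, each 70 mm wide, 23 mm thick and 1653 mm tall, are fixed to the +y face of the rails with their bottoms at z = 93 mm, evenly spaced across the span with equal gaps (rounded down to the nearest mm) at the −x end and between each pair — any rounding remainder accumulates at the +x end.

B is an open storage box with external size 490×502×60 mm and wall thickness 23 mm (the base is also 23 mm thick). The base covers the whole footprint; the four walls stand on the base, with the y-facing walls full-width and the x-facing walls fitting between their inner faces.

The open box is beside the fence section with their tops flush at z = 1746.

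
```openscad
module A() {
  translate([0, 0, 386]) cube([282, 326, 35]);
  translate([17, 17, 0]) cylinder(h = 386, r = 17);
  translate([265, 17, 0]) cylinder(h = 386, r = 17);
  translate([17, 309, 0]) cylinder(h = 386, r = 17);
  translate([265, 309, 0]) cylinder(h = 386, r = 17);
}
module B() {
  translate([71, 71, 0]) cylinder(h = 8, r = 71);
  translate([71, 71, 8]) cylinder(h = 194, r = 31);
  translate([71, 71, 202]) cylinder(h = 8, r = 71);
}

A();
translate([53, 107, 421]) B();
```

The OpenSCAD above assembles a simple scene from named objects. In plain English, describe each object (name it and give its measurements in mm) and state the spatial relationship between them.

A is a simple wooden stool: a rectangular seat 282 mm (x) by 326 mm (y), 35 mm thick, top face at z = 421 mm, on four round legs, each 34 mm in diameter. The legs rest on z = 0, each leg's axis is inset half a diameter from the nearest pair of seat edges (so the leg's bounding box is flush with the corner).

B is a spool: two coaxial disc flanges of radius 71 mm and thickness 8 mm, joined by a core cylinder of radius 31 mm and height 194 mm. The lower flange rests on z = 0 and the three cylinders share a vertical axis.

The spool is on top of the stool.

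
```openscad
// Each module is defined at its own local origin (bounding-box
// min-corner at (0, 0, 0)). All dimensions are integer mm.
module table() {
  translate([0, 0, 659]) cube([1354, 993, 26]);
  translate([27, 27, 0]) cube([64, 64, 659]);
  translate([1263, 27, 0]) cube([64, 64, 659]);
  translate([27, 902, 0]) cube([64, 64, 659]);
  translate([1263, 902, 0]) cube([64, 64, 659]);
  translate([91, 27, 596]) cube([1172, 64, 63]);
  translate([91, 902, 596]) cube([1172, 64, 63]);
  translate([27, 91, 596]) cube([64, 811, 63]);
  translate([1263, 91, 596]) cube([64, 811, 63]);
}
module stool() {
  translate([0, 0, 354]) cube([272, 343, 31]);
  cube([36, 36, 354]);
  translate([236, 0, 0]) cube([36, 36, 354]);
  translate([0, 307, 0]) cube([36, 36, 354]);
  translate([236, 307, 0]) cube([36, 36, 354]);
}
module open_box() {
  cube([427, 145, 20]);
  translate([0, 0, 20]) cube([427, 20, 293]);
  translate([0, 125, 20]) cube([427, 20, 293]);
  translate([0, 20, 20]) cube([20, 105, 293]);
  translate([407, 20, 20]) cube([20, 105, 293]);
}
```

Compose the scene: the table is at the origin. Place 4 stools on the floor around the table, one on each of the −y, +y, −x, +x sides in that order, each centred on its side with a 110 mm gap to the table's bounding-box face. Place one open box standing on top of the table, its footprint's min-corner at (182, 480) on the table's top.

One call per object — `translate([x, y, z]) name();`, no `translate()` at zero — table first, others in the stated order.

table();
translate([541, -453, 0]) stool();
translate([541, 1103, 0]) stool();
translate([-382, 325, 0]) stool();
translate([1464, 325, 0]) stool();
translate([182, 480, 685]) open_box();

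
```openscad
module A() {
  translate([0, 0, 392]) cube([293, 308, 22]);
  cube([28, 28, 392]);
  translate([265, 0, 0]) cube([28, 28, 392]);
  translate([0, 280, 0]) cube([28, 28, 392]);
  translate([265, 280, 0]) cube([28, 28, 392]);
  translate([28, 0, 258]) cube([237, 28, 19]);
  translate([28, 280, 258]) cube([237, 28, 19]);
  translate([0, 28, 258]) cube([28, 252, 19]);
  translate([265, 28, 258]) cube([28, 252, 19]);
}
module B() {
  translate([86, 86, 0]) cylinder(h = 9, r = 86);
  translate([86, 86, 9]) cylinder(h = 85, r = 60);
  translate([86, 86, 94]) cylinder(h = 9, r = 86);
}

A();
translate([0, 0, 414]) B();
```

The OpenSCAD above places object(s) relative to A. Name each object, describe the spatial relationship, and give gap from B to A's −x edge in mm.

The spool's min-x is at 0; the stool's min-x is 0; gap = 0 mm.

A is a stool. B is a spool. The spool is on top of the stool. The gap from the spool to the stool's −x edge is 0 mm.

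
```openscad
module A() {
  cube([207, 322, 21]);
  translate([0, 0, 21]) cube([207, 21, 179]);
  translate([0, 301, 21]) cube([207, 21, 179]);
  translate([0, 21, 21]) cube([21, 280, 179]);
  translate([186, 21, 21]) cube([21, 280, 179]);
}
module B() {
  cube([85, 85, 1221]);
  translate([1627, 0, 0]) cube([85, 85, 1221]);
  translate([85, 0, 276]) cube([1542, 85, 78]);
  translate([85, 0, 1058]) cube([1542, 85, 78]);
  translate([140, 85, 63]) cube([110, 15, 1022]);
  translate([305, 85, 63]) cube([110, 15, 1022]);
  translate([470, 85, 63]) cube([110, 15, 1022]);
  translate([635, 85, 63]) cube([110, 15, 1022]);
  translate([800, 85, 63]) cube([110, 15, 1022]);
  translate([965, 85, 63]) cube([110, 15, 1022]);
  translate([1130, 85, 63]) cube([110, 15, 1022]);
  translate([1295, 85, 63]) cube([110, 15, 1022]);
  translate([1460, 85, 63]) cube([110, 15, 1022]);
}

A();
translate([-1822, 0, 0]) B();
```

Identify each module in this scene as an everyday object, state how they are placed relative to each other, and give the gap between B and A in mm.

The fence section's nearest face is 110 mm from the open box's −x face.

A is an open box. B is a fence section. The fence section is on the floor beside the open box on its −x side. The gap between the fence section and the open box is 110 mm.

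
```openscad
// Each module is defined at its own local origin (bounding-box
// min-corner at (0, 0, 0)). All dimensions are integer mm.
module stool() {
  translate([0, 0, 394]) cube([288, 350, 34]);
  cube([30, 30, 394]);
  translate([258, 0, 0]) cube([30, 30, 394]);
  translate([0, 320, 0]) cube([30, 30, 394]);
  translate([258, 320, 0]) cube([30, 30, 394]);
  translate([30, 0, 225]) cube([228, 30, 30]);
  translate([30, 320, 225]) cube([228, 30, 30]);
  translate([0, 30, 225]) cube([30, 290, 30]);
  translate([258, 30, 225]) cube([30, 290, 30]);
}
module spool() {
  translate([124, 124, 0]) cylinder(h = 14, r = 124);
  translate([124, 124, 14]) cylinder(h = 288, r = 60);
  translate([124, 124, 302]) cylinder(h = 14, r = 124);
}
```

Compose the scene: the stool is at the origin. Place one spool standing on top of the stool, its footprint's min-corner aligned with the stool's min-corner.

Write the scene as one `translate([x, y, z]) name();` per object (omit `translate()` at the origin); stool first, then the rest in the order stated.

stool();
translate([0, 0, 428]) spool();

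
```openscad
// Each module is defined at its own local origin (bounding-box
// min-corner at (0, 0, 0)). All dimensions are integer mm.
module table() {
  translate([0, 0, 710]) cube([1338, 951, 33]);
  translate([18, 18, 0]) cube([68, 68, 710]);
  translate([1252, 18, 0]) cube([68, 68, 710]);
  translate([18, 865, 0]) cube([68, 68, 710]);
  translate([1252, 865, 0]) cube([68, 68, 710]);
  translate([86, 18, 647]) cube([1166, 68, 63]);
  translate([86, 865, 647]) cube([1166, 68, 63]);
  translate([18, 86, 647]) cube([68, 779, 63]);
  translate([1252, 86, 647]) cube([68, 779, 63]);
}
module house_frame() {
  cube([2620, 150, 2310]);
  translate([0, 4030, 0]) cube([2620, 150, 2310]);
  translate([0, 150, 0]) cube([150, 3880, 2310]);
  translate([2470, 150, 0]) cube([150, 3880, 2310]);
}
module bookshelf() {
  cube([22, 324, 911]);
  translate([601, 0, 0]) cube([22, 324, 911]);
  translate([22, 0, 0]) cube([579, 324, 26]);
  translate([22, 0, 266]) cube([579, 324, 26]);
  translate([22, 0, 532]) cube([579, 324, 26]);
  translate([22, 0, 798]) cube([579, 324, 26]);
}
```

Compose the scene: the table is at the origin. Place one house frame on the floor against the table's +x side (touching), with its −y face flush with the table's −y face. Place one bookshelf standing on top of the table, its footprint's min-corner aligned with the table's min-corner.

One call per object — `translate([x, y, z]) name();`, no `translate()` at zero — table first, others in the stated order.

table();
translate([1338, 0, 0]) house_frame();
translate([0, 0, 743]) bookshelf();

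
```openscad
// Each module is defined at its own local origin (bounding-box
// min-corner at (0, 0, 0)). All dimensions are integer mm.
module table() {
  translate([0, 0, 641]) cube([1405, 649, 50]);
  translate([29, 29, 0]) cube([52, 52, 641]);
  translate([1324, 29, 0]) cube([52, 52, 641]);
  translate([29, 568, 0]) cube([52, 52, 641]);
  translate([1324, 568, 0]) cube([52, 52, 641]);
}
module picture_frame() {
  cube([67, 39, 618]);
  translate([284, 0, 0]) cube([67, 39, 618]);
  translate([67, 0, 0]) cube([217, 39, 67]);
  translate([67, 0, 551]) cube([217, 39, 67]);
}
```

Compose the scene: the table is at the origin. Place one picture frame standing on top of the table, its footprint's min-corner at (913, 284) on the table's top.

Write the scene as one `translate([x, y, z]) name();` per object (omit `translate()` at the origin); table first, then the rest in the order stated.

table();
translate([913, 284, 691]) picture_frame();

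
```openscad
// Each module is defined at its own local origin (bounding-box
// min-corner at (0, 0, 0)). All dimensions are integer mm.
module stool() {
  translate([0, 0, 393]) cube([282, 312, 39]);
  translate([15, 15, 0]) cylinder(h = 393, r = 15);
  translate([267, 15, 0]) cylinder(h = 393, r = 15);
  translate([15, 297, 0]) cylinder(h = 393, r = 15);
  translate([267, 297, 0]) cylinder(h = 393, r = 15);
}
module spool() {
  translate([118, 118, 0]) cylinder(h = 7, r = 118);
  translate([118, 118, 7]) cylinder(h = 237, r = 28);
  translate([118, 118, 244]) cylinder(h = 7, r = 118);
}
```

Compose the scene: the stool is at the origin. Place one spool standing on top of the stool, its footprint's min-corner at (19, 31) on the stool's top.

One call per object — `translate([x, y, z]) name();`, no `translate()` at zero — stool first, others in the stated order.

stool();
translate([19, 31, 432]) spool();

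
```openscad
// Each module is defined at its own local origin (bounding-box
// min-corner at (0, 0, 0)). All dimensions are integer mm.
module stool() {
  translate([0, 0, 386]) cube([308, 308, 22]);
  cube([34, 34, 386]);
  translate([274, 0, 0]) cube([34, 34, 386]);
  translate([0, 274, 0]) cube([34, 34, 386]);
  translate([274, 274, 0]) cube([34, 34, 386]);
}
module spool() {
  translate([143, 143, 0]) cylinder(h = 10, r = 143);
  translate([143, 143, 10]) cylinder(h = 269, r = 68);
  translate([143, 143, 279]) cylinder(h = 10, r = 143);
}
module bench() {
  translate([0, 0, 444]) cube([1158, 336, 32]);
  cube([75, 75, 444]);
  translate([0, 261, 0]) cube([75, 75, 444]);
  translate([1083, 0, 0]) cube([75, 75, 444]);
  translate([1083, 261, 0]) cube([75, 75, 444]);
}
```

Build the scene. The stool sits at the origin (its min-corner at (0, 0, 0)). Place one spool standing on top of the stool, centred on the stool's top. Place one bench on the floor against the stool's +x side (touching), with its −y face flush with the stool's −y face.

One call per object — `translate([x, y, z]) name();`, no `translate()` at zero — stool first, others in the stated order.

stool();
translate([11, 11, 408]) spool();
translate([308, 0, 0]) bench();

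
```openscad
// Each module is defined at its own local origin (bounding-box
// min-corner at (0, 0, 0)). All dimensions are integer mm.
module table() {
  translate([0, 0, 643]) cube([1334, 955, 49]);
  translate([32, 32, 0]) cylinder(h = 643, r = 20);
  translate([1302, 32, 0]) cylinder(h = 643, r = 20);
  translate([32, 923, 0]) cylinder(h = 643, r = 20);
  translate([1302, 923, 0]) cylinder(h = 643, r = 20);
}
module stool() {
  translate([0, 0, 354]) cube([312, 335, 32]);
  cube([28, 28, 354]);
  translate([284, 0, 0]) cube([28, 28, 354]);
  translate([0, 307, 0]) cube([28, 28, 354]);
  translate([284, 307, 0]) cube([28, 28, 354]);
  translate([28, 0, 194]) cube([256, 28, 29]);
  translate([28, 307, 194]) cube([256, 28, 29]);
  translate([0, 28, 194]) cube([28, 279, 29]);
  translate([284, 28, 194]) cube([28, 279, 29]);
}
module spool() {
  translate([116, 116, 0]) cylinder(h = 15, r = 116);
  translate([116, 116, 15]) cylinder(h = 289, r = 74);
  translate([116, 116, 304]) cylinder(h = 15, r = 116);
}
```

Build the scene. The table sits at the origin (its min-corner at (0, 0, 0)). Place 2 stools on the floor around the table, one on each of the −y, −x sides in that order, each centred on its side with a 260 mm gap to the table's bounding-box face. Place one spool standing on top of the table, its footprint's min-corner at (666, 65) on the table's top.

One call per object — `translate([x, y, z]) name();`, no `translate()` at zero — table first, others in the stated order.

table();
translate([511, -595, 0]) stool();
translate([-572, 310, 0]) stool();
translate([666, 65, 692]) spool();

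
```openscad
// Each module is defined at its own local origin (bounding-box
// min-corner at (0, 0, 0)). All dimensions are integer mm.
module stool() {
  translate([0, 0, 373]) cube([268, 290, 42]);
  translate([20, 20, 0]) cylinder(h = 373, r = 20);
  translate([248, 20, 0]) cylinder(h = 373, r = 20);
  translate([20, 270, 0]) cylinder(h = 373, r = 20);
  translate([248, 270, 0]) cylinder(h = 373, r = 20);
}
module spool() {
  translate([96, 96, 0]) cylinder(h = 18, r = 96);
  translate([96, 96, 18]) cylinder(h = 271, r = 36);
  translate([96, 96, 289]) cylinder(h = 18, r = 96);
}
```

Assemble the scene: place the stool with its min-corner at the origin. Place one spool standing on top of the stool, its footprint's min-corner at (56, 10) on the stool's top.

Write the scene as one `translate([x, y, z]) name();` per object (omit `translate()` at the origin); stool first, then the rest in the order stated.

stool();
translate([56, 10, 415]) spool();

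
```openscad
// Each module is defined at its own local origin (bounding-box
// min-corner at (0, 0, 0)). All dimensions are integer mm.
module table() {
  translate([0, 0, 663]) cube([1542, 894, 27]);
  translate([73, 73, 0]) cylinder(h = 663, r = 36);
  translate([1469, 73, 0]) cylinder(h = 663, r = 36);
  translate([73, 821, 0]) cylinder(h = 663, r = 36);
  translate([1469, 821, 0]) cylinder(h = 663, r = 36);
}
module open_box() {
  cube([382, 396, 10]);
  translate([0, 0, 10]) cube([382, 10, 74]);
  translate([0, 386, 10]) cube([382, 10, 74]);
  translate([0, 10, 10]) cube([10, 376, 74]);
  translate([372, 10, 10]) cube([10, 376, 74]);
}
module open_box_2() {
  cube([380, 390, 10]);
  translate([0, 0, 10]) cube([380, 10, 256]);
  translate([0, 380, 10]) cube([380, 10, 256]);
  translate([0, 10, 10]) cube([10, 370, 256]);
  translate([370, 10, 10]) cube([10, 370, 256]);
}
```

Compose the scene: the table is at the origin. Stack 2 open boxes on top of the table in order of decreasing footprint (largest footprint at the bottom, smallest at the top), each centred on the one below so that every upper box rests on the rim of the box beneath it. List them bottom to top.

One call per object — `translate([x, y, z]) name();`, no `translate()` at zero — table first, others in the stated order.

table();
translate([580, 249, 690]) open_box();
translate([581, 252, 774]) open_box_2();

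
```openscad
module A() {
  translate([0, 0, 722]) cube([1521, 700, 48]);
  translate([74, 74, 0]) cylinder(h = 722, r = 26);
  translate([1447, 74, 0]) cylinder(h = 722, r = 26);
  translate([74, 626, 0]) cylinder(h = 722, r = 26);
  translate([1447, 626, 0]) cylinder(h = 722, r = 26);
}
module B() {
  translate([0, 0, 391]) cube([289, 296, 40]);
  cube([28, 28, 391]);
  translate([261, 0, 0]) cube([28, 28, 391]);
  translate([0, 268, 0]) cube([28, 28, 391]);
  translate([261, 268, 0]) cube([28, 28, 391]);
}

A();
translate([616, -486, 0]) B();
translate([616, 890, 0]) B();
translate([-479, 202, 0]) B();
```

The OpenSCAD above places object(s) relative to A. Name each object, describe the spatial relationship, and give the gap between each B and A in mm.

Each stool's nearest face is 190 mm from the table's bounding box.

A is a table. B is a stool. Three stools sit around the table at the −y, +y, −x sides. The gap between each stool and the table is 190 mm.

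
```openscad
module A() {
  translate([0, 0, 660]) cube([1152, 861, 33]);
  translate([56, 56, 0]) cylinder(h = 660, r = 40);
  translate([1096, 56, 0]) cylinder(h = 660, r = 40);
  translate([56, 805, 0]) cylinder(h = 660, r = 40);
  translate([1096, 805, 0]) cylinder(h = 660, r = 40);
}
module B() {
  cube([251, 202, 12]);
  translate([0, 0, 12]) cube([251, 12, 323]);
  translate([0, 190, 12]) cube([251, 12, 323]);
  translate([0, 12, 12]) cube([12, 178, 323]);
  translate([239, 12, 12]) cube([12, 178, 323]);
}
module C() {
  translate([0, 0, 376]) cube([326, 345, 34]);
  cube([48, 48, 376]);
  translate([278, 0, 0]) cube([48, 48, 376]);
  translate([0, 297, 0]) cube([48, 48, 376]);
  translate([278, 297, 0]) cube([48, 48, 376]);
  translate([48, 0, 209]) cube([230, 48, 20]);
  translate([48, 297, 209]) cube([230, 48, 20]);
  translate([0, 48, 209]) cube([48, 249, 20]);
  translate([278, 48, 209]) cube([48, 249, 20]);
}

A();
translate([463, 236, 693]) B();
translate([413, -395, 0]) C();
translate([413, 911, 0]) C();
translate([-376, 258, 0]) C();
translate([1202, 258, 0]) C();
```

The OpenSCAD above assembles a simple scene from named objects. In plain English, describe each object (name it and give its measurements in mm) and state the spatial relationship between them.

A is a rectangular dining table. The top is 1152×861×33 mm with its upper surface at z = 693 mm. It stands on four round legs of 80 mm diameter, each leg's bounding box inset 16 mm from the nearest pair of top edges, running from the floor to the underside of the top.

B is an open-topped rectangular box: outside dimensions 251×202×335 mm, with a uniform wall and base thickness of 12 mm. The base is a full 251×202 slab on the floor; four walls sit on top of the base. The front and back walls (the −y and +y sides) span the full width; the two side walls fit between them.

C is a four-legged stool. The seat is a 326×345×34 mm slab whose top surface is at z = 410 mm; four square legs, each 48×48 mm in cross-section, run from the floor (z = 0) to the underside of the seat, each flush with a corner of the seat. Four stretchers, 48 mm wide and 20 mm tall, connect adjacent legs with their undersides at z = 209 mm, each running between the inner faces of the legs it joins and aligned with the legs' outer faces on the other axis.

The open box is on top of the table. Four stools sit around the table at the −y, +y, −x, +x sides.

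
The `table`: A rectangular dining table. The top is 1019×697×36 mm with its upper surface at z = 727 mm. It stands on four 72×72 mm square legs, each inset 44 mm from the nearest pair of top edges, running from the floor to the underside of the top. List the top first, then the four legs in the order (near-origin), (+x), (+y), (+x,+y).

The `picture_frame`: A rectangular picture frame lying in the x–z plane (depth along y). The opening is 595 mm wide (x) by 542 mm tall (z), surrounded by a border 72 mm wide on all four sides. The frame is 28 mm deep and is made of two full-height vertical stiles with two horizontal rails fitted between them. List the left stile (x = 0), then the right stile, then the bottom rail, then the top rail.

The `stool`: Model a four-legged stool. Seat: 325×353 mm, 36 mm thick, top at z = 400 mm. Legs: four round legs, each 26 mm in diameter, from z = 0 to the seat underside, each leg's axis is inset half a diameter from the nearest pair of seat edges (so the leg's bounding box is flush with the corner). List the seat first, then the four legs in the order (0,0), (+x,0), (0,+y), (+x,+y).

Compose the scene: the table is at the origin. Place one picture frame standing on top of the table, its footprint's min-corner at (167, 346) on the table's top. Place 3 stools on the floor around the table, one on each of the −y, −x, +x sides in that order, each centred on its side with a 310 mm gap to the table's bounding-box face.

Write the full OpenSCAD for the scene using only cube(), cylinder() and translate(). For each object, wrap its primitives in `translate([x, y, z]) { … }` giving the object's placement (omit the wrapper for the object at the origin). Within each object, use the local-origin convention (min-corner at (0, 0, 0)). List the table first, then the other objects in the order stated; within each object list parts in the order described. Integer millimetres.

translate([0, 0, 691]) cube([1019, 697, 36]);
translate([44, 44, 0]) cube([72, 72, 691]);
translate([903, 44, 0]) cube([72, 72, 691]);
translate([44, 581, 0]) cube([72, 72, 691]);
translate([903, 581, 0]) cube([72, 72, 691]);
translate([167, 346, 727]) {
  cube([72, 28, 686]);
  translate([667, 0, 0]) cube([72, 28, 686]);
  translate([72, 0, 0]) cube([595, 28, 72]);
  translate([72, 0, 614]) cube([595, 28, 72]);
}
translate([347, -663, 0]) {
  translate([0, 0, 364]) cube([325, 353, 36]);
  translate([13, 13, 0]) cylinder(h = 364, r = 13);
  translate([312, 13, 0]) cylinder(h = 364, r = 13);
  translate([13, 340, 0]) cylinder(h = 364, r = 13);
  translate([312, 340, 0]) cylinder(h = 364, r = 13);
}
translate([-635, 172, 0]) {
  translate([0, 0, 364]) cube([325, 353, 36]);
  translate([13, 13, 0]) cylinder(h = 364, r = 13);
  translate([312, 13, 0]) cylinder(h = 364, r = 13);
  translate([13, 340, 0]) cylinder(h = 364, r = 13);
  translate([312, 340, 0]) cylinder(h = 364, r = 13);
}
translate([1329, 172, 0]) {
  translate([0, 0, 364]) cube([325, 353, 36]);
  translate([13, 13, 0]) cylinder(h = 364, r = 13);
  translate([312, 13, 0]) cylinder(h = 364, r = 13);
  translate([13, 340, 0]) cylinder(h = 364, r = 13);
  translate([312, 340, 0]) cylinder(h = 364, r = 13);
}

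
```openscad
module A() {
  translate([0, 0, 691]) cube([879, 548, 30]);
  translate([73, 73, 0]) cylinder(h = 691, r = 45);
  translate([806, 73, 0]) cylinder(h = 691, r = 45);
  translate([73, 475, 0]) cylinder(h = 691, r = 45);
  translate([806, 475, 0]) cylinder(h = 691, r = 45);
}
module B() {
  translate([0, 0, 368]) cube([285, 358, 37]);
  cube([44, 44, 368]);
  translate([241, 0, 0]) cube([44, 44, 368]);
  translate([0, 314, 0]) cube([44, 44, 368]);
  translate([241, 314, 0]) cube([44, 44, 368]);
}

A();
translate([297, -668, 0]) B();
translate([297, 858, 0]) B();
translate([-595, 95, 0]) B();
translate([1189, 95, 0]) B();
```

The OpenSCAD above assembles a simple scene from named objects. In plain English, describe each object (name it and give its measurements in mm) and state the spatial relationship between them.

A is a table with a 879×548 mm rectangular top, 30 mm thick, top surface at z = 721 mm, supported by four round legs of 90 mm diameter, each leg's bounding box inset 28 mm from the nearest pair of top edges, running from the floor.

B is a four-legged stool. The seat is 285×358 mm, 37 mm thick, top at z = 405 mm. It stands on four square legs, each 44×44 mm in cross-section, from z = 0 to the seat underside, each flush with a corner of the seat.

Four stools sit around the table at the −y, +y, −x, +x sides.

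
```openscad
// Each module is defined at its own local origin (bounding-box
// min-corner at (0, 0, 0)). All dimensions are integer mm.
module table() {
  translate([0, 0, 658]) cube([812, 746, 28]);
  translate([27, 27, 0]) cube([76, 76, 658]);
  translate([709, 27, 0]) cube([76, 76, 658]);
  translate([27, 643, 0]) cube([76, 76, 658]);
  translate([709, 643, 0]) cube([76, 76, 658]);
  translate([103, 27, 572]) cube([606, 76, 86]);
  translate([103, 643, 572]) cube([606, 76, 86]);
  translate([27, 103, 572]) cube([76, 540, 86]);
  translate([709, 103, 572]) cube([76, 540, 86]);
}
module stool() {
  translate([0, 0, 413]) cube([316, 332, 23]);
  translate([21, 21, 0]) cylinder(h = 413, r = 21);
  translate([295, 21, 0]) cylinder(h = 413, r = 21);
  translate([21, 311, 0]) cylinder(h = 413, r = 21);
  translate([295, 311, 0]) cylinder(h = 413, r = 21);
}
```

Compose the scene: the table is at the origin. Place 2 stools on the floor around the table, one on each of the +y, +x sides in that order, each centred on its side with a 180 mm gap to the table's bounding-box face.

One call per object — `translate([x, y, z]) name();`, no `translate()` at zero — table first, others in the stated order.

table();
translate([248, 926, 0]) stool();
translate([992, 207, 0]) stool();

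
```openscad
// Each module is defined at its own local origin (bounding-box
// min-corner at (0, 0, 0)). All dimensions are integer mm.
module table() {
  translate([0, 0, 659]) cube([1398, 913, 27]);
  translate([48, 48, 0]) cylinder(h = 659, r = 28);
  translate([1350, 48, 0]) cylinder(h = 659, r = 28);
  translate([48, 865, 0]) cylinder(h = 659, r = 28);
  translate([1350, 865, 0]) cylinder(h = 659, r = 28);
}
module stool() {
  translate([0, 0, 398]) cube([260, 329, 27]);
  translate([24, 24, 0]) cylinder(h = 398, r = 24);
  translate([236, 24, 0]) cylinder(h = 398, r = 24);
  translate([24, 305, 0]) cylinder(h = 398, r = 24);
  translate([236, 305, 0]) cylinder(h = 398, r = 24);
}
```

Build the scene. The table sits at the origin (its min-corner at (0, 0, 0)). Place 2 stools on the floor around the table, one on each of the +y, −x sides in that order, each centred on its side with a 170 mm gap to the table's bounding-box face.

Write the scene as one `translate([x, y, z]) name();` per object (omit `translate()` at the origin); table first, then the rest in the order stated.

table();
translate([569, 1083, 0]) stool();
translate([-430, 292, 0]) stool();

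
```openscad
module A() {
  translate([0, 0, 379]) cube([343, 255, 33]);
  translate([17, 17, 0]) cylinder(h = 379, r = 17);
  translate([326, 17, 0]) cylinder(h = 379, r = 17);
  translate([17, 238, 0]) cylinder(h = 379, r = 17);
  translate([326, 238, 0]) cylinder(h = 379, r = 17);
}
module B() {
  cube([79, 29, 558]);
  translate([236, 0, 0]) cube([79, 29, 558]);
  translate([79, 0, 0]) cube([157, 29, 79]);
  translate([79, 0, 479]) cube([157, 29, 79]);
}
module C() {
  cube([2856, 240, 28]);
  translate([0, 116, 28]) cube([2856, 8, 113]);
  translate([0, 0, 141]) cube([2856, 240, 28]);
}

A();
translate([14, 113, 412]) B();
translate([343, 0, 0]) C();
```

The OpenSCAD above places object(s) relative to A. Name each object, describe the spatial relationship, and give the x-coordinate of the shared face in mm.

The stool's +x face and the I-beam's −x face are both at x = 343 mm.

A is a stool. B is a picture frame. C is an I-beam. The picture frame is on top of the stool, centred. The I-beam is against the stool's +x side, with their −y faces flush. The x-coordinate of the shared face is 343 mm.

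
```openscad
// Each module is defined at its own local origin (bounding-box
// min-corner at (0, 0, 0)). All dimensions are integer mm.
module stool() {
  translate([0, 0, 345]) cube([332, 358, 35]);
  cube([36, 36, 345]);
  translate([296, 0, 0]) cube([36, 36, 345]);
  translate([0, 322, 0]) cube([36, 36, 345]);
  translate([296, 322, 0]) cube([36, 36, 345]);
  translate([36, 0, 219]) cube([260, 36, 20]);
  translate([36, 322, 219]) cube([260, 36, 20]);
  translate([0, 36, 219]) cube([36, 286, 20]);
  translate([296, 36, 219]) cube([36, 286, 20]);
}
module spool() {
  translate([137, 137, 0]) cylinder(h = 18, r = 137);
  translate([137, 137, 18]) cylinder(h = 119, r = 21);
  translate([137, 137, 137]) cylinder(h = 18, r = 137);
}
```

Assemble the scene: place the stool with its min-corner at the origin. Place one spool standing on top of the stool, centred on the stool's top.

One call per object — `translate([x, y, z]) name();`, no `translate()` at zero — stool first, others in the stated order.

stool();
translate([29, 42, 380]) spool();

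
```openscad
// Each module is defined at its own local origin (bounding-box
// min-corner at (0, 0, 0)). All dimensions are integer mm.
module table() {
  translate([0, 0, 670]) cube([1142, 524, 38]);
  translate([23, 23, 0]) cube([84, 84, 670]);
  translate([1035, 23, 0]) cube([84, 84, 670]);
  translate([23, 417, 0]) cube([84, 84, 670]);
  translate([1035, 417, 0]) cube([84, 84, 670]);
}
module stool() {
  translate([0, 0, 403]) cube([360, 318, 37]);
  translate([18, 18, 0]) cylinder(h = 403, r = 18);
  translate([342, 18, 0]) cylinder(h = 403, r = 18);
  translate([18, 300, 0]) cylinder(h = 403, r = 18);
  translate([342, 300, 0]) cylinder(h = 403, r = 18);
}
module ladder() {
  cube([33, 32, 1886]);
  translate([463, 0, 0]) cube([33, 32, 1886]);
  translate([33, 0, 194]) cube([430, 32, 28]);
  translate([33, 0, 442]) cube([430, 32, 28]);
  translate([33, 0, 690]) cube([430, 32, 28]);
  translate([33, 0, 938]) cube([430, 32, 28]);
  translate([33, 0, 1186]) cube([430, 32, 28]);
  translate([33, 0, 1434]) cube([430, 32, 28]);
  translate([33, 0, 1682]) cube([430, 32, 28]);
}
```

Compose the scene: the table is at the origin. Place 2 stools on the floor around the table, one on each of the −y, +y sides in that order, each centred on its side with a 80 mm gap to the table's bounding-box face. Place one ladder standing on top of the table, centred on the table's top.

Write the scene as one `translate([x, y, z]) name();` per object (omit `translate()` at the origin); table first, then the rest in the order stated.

table();
translate([391, -398, 0]) stool();
translate([391, 604, 0]) stool();
translate([323, 246, 708]) ladder();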